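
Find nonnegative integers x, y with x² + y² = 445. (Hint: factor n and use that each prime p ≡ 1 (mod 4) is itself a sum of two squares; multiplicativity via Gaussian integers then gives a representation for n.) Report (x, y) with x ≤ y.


Step 1: Factor n = 445 = 5 · 89.
Step 2: Check the mod-4 condition on each prime factor: 5 ≡ 1 (mod 4), exponent 1; 89 ≡ 1 (mod 4), exponent 1.
All primes ≡ 3 (mod 4) appear to even exponent (or don't appear), so by the two-squares theorem n IS expressible as a sum of two squares.
Step 3: Build a representation. Here n = 5 · 89 is a product of primes ≡ 1 (mod 4). Each prime p ≡ 1 (mod 4) is itself a sum of two squares; find a² by testing p − a² for a perfect square:
  5: 5 − 1² = 4 = 2² ⇒ 5 = 1² + 2².
  89: 89 − 1² = 88, 89 − 2² = 85, 89 − 3² = 80, 89 − 4² = 73, 89 − 5² = 64 = 8² ⇒ 89 = 5² + 8².
  Combine using the Brahmagupta–Fibonacci identity (a² + b²)(c² + d²) = (ac − bd)² + (ad + bc)² = (ac + bd)² + (ad − bc)²:
  5 · 89 = 445: from (1² + 2²)(5² + 8²), take (1·5 − 2·8, 1·8 + 2·5) = (5 − 16, 8 + 10) = (-11, 18); dropping signs (only squares matter) gives (11, 18); check 11² + 18² = 121 + 324 = 445 ✓.
Step 4: Order so x ≤ y and verify: 11² + 18² = 121 + 324 = 445 = n. ✓

n = 445 = 11² + 18² (one valid representation with x ≤ y).


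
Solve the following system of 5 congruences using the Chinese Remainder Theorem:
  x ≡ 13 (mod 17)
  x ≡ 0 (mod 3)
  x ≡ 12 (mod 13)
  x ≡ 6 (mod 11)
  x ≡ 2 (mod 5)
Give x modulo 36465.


Product of moduli M = 17 · 3 · 13 · 11 · 5 = 36465.
Merge one congruence at a time:
  Start: x ≡ 13 (mod 17).
  Combine with x ≡ 0 (mod 3); new modulus lcm = 51.
    Write x = 13 + 17·t and substitute into x ≡ 0 (mod 3): 17·t ≡ 0 − 13 = -13 (mod 3).
    Reduce coefficients mod 3: 2·t ≡ 2 (mod 3).
    The inverse of 2 mod 3 is 2 (since 2·2 = 4 = 1·3 + 1), so t ≡ 2·2 = 4 ≡ 1 (mod 3).
    Then x = 13 + 17·1 = 30, valid modulo lcm(17, 3) = 51: x ≡ 30 (mod 51).
  Combine with x ≡ 12 (mod 13); new modulus lcm = 663.
    Write x = 30 + 51·t and substitute into x ≡ 12 (mod 13): 51·t ≡ 12 − 30 = -18 (mod 13).
    Reduce coefficients mod 13: 12·t ≡ 8 (mod 13).
    The inverse of 12 mod 13 is 12 (since 12·12 = 144 = 11·13 + 1), so t ≡ 12·8 = 96 ≡ 5 (mod 13).
    Then x = 30 + 51·5 = 285, valid modulo lcm(51, 13) = 663: x ≡ 285 (mod 663).
  Combine with x ≡ 6 (mod 11); new modulus lcm = 7293.
    Write x = 285 + 663·t and substitute into x ≡ 6 (mod 11): 663·t ≡ 6 − 285 = -279 (mod 11).
    Reduce coefficients mod 11: 3·t ≡ 7 (mod 11).
    The inverse of 3 mod 11 is 4 (since 3·4 = 12 = 1·11 + 1), so t ≡ 4·7 = 28 ≡ 6 (mod 11).
    Then x = 285 + 663·6 = 4263, valid modulo lcm(663, 11) = 7293: x ≡ 4263 (mod 7293).
  Combine with x ≡ 2 (mod 5); new modulus lcm = 36465.
    Write x = 4263 + 7293·t and substitute into x ≡ 2 (mod 5): 7293·t ≡ 2 − 4263 = -4261 (mod 5).
    Reduce coefficients mod 5: 3·t ≡ 4 (mod 5).
    The inverse of 3 mod 5 is 2 (since 3·2 = 6 = 1·5 + 1), so t ≡ 2·4 = 8 ≡ 3 (mod 5).
    Then x = 4263 + 7293·3 = 26142, valid modulo lcm(7293, 5) = 36465: x ≡ 26142 (mod 36465).
Verify against each original: 26142 mod 17 = 13, 26142 mod 3 = 0, 26142 mod 13 = 12, 26142 mod 11 = 6, 26142 mod 5 = 2.

x ≡ 26142 (mod 36465).


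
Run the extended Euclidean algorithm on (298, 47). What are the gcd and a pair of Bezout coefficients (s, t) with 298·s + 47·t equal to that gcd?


Euclidean algorithm on (298, 47) — divide until remainder is 0:
  298 = 6 · 47 + 16
  47 = 2 · 16 + 15
  16 = 1 · 15 + 1
  15 = 15 · 1 + 0
gcd(298, 47) = 1.
Track Bezout coefficients alongside the remainders: start with r₀ = 298 = a·1 + b·0 (s = 1, t = 0) and r₁ = 47 = a·0 + b·1 (s = 0, t = 1); each new remainder r_{k+1} = r_{k-1} − q_k·r_k inherits s_{k+1} = s_{k-1} − q_k·s_k, t_{k+1} = t_{k-1} − q_k·t_k, so r_k = a·s_k + b·t_k at every step:
  q = 6: r = 16, s = 1 − 6·0 = 1, t = 0 − 6·1 = -6  (check: 298·1 + 47·(-6) = 16)
  q = 2: r = 15, s = 0 − 2·1 = -2, t = 1 − 2·(-6) = 13  (check: 298·(-2) + 47·13 = 15)
  q = 1: r = 1, s = 1 − 1·(-2) = 3, t = -6 − 1·13 = -19  (check: 298·3 + 47·(-19) = 1)
The row with r = 1 (the gcd) gives the Bezout coefficients s = 3, t = -19.
Result: 298 · (3) + 47 · (-19) = 1.

gcd(298, 47) = 1; s = 3, t = -19 (check: 298·3 + 47·(-19) = 1).


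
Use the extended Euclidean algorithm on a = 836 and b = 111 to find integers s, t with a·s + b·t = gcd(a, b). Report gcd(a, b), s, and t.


Euclidean algorithm on (836, 111) — divide until remainder is 0:
  836 = 7 · 111 + 59
  111 = 1 · 59 + 52
  59 = 1 · 52 + 7
  52 = 7 · 7 + 3
  7 = 2 · 3 + 1
  3 = 3 · 1 + 0
gcd(836, 111) = 1.
Track Bezout coefficients alongside the remainders: start with r₀ = 836 = a·1 + b·0 (s = 1, t = 0) and r₁ = 111 = a·0 + b·1 (s = 0, t = 1); each new remainder r_{k+1} = r_{k-1} − q_k·r_k inherits s_{k+1} = s_{k-1} − q_k·s_k, t_{k+1} = t_{k-1} − q_k·t_k, so r_k = a·s_k + b·t_k at every step:
  q = 7: r = 59, s = 1 − 7·0 = 1, t = 0 − 7·1 = -7  (check: 836·1 + 111·(-7) = 59)
  q = 1: r = 52, s = 0 − 1·1 = -1, t = 1 − 1·(-7) = 8  (check: 836·(-1) + 111·8 = 52)
  q = 1: r = 7, s = 1 − 1·(-1) = 2, t = -7 − 1·8 = -15  (check: 836·2 + 111·(-15) = 7)
  q = 7: r = 3, s = -1 − 7·2 = -15, t = 8 − 7·(-15) = 113  (check: 836·(-15) + 111·113 = 3)
  q = 2: r = 1, s = 2 − 2·(-15) = 32, t = -15 − 2·113 = -241  (check: 836·32 + 111·(-241) = 1)
The row with r = 1 (the gcd) gives the Bezout coefficients s = 32, t = -241.
Result: 836 · (32) + 111 · (-241) = 1.

gcd(836, 111) = 1; s = 32, t = -241 (check: 836·32 + 111·(-241) = 1).


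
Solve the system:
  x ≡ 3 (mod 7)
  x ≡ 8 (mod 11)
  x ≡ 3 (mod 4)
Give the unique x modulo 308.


Moduli 7, 11, 4 are pairwise coprime; by CRT there is a unique solution modulo M = 7 · 11 · 4 = 308.
Solve pairwise, accumulating the modulus:
  Start with x ≡ 3 (mod 7).
  Combine with x ≡ 8 (mod 11): since gcd(7, 11) = 1, we get a unique residue mod 77.
    Write x = 3 + 7·t and substitute into x ≡ 8 (mod 11): 7·t ≡ 8 − 3 = 5 (mod 11).
    The inverse of 7 mod 11 is 8 (since 7·8 = 56 = 5·11 + 1), so t ≡ 8·5 = 40 ≡ 7 (mod 11).
    Then x = 3 + 7·7 = 52, valid modulo lcm(7, 11) = 77: x ≡ 52 (mod 77).
  Combine with x ≡ 3 (mod 4): since gcd(77, 4) = 1, we get a unique residue mod 308.
    Write x = 52 + 77·t and substitute into x ≡ 3 (mod 4): 77·t ≡ 3 − 52 = -49 (mod 4).
    Reduce coefficients mod 4: 1·t ≡ 3 (mod 4).
    So t ≡ 3 (mod 4).
    Then x = 52 + 77·3 = 283, valid modulo lcm(77, 4) = 308: x ≡ 283 (mod 308).
Verify: 283 mod 7 = 3 ✓, 283 mod 11 = 8 ✓, 283 mod 4 = 3 ✓.

x ≡ 283 (mod 308).


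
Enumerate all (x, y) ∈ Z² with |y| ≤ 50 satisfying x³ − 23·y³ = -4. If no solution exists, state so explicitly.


The equation is x³ - 23y³ = -4. For fixed y, x³ = 23·y³ − 4, so a solution requires the RHS to be a perfect cube.
Strategy: iterate y from -50 to 50, compute RHS = 23·y³ − 4, and check whether it is a (positive or negative) perfect cube.
Check small values of y:
  y = 0: RHS = -4 is not a perfect cube.
  y = 1: RHS = 19 is not a perfect cube.
  y = -1: RHS = -27 = (-3)³ ⇒ x = -3 works.
  y = 2: RHS = 180 is not a perfect cube.
  y = -2: RHS = -188 is not a perfect cube.
  y = 3: RHS = 617 is not a perfect cube.
  y = -3: RHS = -625 is not a perfect cube.
Continuing the search up to |y| = 50 finds no further solutions beyond those listed.
Collected solutions: (-3, -1).

Solutions (with |y| ≤ 50): (-3, -1).


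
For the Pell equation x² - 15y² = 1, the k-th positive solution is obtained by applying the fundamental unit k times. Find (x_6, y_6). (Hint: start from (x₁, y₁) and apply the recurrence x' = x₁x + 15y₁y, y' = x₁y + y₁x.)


Step 1: Find the fundamental solution (x₁, y₁) of x² - 15y² = 1.
  Expand √15 as a continued fraction. a₀ = ⌊√15⌋ = 3; iterate m_{k+1} = d_k·a_k − m_k, d_{k+1} = (15 − m_{k+1}²)/d_k, a_{k+1} = ⌊(a₀ + m_{k+1})/d_{k+1}⌋ (starting m₀ = 0, d₀ = 1), with convergents p_k = a_k·p_{k-1} + p_{k-2}, q_k = a_k·q_{k-1} + q_{k-2} (p₋₁ = 1, q₋₁ = 0):
  k = 0: a₀ = 3; p₀/q₀ = 3/1; p₀² − 15·q₀² = 9 − 15 = -6.
  k = 1: m = 3, d = 6, a = ⌊(3 + 3)/6⌋ = 1; p/q = (1·3 + 1)/(1·1 + 0) = 4/1; p² − 15·q² = 16 − 15 = 1.
  The first convergent with p² − 15·q² = 1 gives the fundamental solution (x₁, y₁) = (4, 1).
Step 2: Apply the recurrence (x_{n+1}, y_{n+1}) = (x₁x_n + 15y₁y_n, x₁y_n + y₁x_n) repeatedly.
  From (x_1, y_1) = (4, 1): x_2 = 4·4 + 15·1·1 = 31; y_2 = 4·1 + 1·4 = 8.
  From (x_2, y_2) = (31, 8): x_3 = 4·31 + 15·1·8 = 244; y_3 = 4·8 + 1·31 = 63.
  From (x_3, y_3) = (244, 63): x_4 = 4·244 + 15·1·63 = 1921; y_4 = 4·63 + 1·244 = 496.
  From (x_4, y_4) = (1921, 496): x_5 = 4·1921 + 15·1·496 = 15124; y_5 = 4·496 + 1·1921 = 3905.
  From (x_5, y_5) = (15124, 3905): x_6 = 4·15124 + 15·1·3905 = 119071; y_6 = 4·3905 + 1·15124 = 30744.
Step 3: Verify x_6² - 15·y_6² = 14177903041 - 14177903040 = 1 (should be 1). ✓

(x_1, y_1) = (4, 1); (x_6, y_6) = (119071, 30744).


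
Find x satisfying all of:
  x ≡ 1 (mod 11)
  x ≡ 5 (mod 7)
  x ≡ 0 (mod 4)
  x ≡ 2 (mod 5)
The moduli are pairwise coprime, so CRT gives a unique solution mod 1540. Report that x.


Product of moduli M = 11 · 7 · 4 · 5 = 1540.
Merge one congruence at a time:
  Start: x ≡ 1 (mod 11).
  Combine with x ≡ 5 (mod 7); new modulus lcm = 77.
    Write x = 1 + 11·t and substitute into x ≡ 5 (mod 7): 11·t ≡ 5 − 1 = 4 (mod 7).
    Reduce coefficients mod 7: 4·t ≡ 4 (mod 7).
    The inverse of 4 mod 7 is 2 (since 4·2 = 8 = 1·7 + 1), so t ≡ 2·4 = 8 ≡ 1 (mod 7).
    Then x = 1 + 11·1 = 12, valid modulo lcm(11, 7) = 77: x ≡ 12 (mod 77).
  Combine with x ≡ 0 (mod 4); new modulus lcm = 308.
    Write x = 12 + 77·t and substitute into x ≡ 0 (mod 4): 77·t ≡ 0 − 12 = -12 (mod 4).
    Reduce coefficients mod 4: 1·t ≡ 0 (mod 4).
    So t ≡ 0 (mod 4).
    Then x = 12 + 77·0 = 12, valid modulo lcm(77, 4) = 308: x ≡ 12 (mod 308).
  Combine with x ≡ 2 (mod 5); new modulus lcm = 1540.
    Write x = 12 + 308·t and substitute into x ≡ 2 (mod 5): 308·t ≡ 2 − 12 = -10 (mod 5).
    Reduce coefficients mod 5: 3·t ≡ 0 (mod 5).
    The inverse of 3 mod 5 is 2 (since 3·2 = 6 = 1·5 + 1), so t ≡ 2·0 = 0 ≡ 0 (mod 5).
    Then x = 12 + 308·0 = 12, valid modulo lcm(308, 5) = 1540: x ≡ 12 (mod 1540).
Verify against each original: 12 mod 11 = 1, 12 mod 7 = 5, 12 mod 4 = 0, 12 mod 5 = 2.

x ≡ 12 (mod 1540).


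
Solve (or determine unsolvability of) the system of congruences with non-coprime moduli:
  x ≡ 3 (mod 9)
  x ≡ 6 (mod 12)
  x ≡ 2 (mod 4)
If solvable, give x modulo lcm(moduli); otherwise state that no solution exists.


Moduli 9, 12, 4 are not pairwise coprime, so CRT works modulo lcm(m_i) when all pairwise compatibility conditions hold.
Pairwise compatibility: gcd(m_i, m_j) must divide a_i - a_j for every pair.
Merge one congruence at a time:
  Start: x ≡ 3 (mod 9).
  Combine with x ≡ 6 (mod 12): gcd(9, 12) = 3; 6 - 3 = 3, which IS divisible by 3, so compatible.
    Write x = 3 + 9·t and substitute into x ≡ 6 (mod 12): 9·t ≡ 6 − 3 = 3 (mod 12).
    Divide the congruence (and modulus) by g = 3: 3·t ≡ 1 (mod 4).
    The inverse of 3 mod 4 is 3 (since 3·3 = 9 = 2·4 + 1), so t ≡ 3·1 = 3 ≡ 3 (mod 4).
    Then x = 3 + 9·3 = 30, valid modulo lcm(9, 12) = 36: x ≡ 30 (mod 36).
  Combine with x ≡ 2 (mod 4): gcd(36, 4) = 4; 2 - 30 = -28, which IS divisible by 4, so compatible.
    Write x = 30 + 36·t and substitute into x ≡ 2 (mod 4): 36·t ≡ 2 − 30 = -28 (mod 4).
    Divide the congruence (and modulus) by g = 4: 9·t ≡ -7 (mod 1).
    Modulo 1 every t works; take t = 0.
    Then x = 30 + 36·0 = 30, valid modulo lcm(36, 4) = 36: x ≡ 30 (mod 36).
Verify: 30 mod 9 = 3, 30 mod 12 = 6, 30 mod 4 = 2.

x ≡ 30 (mod 36).


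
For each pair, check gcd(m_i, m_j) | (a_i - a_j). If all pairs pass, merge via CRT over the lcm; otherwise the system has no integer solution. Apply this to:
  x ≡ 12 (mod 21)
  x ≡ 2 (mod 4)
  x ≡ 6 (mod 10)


Moduli 21, 4, 10 are not pairwise coprime, so CRT works modulo lcm(m_i) when all pairwise compatibility conditions hold.
Pairwise compatibility: gcd(m_i, m_j) must divide a_i - a_j for every pair.
Merge one congruence at a time:
  Start: x ≡ 12 (mod 21).
  Combine with x ≡ 2 (mod 4): gcd(21, 4) = 1; 2 - 12 = -10, which IS divisible by 1, so compatible.
    Write x = 12 + 21·t and substitute into x ≡ 2 (mod 4): 21·t ≡ 2 − 12 = -10 (mod 4).
    Reduce coefficients mod 4: 1·t ≡ 2 (mod 4).
    So t ≡ 2 (mod 4).
    Then x = 12 + 21·2 = 54, valid modulo lcm(21, 4) = 84: x ≡ 54 (mod 84).
  Combine with x ≡ 6 (mod 10): gcd(84, 10) = 2; 6 - 54 = -48, which IS divisible by 2, so compatible.
    Write x = 54 + 84·t and substitute into x ≡ 6 (mod 10): 84·t ≡ 6 − 54 = -48 (mod 10).
    Divide the congruence (and modulus) by g = 2: 42·t ≡ -24 (mod 5).
    Reduce coefficients mod 5: 2·t ≡ 1 (mod 5).
    The inverse of 2 mod 5 is 3 (since 2·3 = 6 = 1·5 + 1), so t ≡ 3·1 = 3 ≡ 3 (mod 5).
    Then x = 54 + 84·3 = 306, valid modulo lcm(84, 10) = 420: x ≡ 306 (mod 420).
Verify: 306 mod 21 = 12, 306 mod 4 = 2, 306 mod 10 = 6.

x ≡ 306 (mod 420).


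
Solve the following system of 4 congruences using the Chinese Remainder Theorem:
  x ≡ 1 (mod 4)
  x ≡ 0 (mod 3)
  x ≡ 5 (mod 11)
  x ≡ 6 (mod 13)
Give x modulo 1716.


Product of moduli M = 4 · 3 · 11 · 13 = 1716.
Merge one congruence at a time:
  Start: x ≡ 1 (mod 4).
  Combine with x ≡ 0 (mod 3); new modulus lcm = 12.
    Write x = 1 + 4·t and substitute into x ≡ 0 (mod 3): 4·t ≡ 0 − 1 = -1 (mod 3).
    Reduce coefficients mod 3: 1·t ≡ 2 (mod 3).
    So t ≡ 2 (mod 3).
    Then x = 1 + 4·2 = 9, valid modulo lcm(4, 3) = 12: x ≡ 9 (mod 12).
  Combine with x ≡ 5 (mod 11); new modulus lcm = 132.
    Write x = 9 + 12·t and substitute into x ≡ 5 (mod 11): 12·t ≡ 5 − 9 = -4 (mod 11).
    Reduce coefficients mod 11: 1·t ≡ 7 (mod 11).
    So t ≡ 7 (mod 11).
    Then x = 9 + 12·7 = 93, valid modulo lcm(12, 11) = 132: x ≡ 93 (mod 132).
  Combine with x ≡ 6 (mod 13); new modulus lcm = 1716.
    Write x = 93 + 132·t and substitute into x ≡ 6 (mod 13): 132·t ≡ 6 − 93 = -87 (mod 13).
    Reduce coefficients mod 13: 2·t ≡ 4 (mod 13).
    The inverse of 2 mod 13 is 7 (since 2·7 = 14 = 1·13 + 1), so t ≡ 7·4 = 28 ≡ 2 (mod 13).
    Then x = 93 + 132·2 = 357, valid modulo lcm(132, 13) = 1716: x ≡ 357 (mod 1716).
Verify against each original: 357 mod 4 = 1, 357 mod 3 = 0, 357 mod 11 = 5, 357 mod 13 = 6.

x ≡ 357 (mod 1716).


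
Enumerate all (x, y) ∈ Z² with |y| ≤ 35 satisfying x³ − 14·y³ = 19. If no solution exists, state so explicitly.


The equation is x³ - 14y³ = 19. For fixed y, x³ = 14·y³ + 19, so a solution requires the RHS to be a perfect cube.
Strategy: iterate y from -35 to 35, compute RHS = 14·y³ + 19, and check whether it is a (positive or negative) perfect cube.
Check small values of y:
  y = 0: RHS = 19 is not a perfect cube.
  y = 1: RHS = 33 is not a perfect cube.
  y = -1: RHS = 5 is not a perfect cube.
  y = 2: RHS = 131 is not a perfect cube.
  y = -2: RHS = -93 is not a perfect cube.
  y = 3: RHS = 397 is not a perfect cube.
  y = -3: RHS = -359 is not a perfect cube.
Continuing the search up to |y| = 35 finds no solutions either.
No (x, y) in the scanned range satisfies the equation.

No integer solutions with |y| ≤ 35.


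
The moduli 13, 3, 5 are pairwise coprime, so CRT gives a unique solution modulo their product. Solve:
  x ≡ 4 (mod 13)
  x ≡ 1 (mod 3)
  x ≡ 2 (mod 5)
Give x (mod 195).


Moduli 13, 3, 5 are pairwise coprime; by CRT there is a unique solution modulo M = 13 · 3 · 5 = 195.
Solve pairwise, accumulating the modulus:
  Start with x ≡ 4 (mod 13).
  Combine with x ≡ 1 (mod 3): since gcd(13, 3) = 1, we get a unique residue mod 39.
    Write x = 4 + 13·t and substitute into x ≡ 1 (mod 3): 13·t ≡ 1 − 4 = -3 (mod 3).
    Reduce coefficients mod 3: 1·t ≡ 0 (mod 3).
    So t ≡ 0 (mod 3).
    Then x = 4 + 13·0 = 4, valid modulo lcm(13, 3) = 39: x ≡ 4 (mod 39).
  Combine with x ≡ 2 (mod 5): since gcd(39, 5) = 1, we get a unique residue mod 195.
    Write x = 4 + 39·t and substitute into x ≡ 2 (mod 5): 39·t ≡ 2 − 4 = -2 (mod 5).
    Reduce coefficients mod 5: 4·t ≡ 3 (mod 5).
    The inverse of 4 mod 5 is 4 (since 4·4 = 16 = 3·5 + 1), so t ≡ 4·3 = 12 ≡ 2 (mod 5).
    Then x = 4 + 39·2 = 82, valid modulo lcm(39, 5) = 195: x ≡ 82 (mod 195).
Verify: 82 mod 13 = 4 ✓, 82 mod 3 = 1 ✓, 82 mod 5 = 2 ✓.

x ≡ 82 (mod 195).


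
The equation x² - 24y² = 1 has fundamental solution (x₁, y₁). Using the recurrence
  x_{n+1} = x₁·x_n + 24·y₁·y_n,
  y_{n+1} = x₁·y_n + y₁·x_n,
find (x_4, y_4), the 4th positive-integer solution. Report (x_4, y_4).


Step 1: Find the fundamental solution (x₁, y₁) of x² - 24y² = 1.
  Expand √24 as a continued fraction. a₀ = ⌊√24⌋ = 4; iterate m_{k+1} = d_k·a_k − m_k, d_{k+1} = (24 − m_{k+1}²)/d_k, a_{k+1} = ⌊(a₀ + m_{k+1})/d_{k+1}⌋ (starting m₀ = 0, d₀ = 1), with convergents p_k = a_k·p_{k-1} + p_{k-2}, q_k = a_k·q_{k-1} + q_{k-2} (p₋₁ = 1, q₋₁ = 0):
  k = 0: a₀ = 4; p₀/q₀ = 4/1; p₀² − 24·q₀² = 16 − 24 = -8.
  k = 1: m = 4, d = 8, a = ⌊(4 + 4)/8⌋ = 1; p/q = (1·4 + 1)/(1·1 + 0) = 5/1; p² − 24·q² = 25 − 24 = 1.
  The first convergent with p² − 24·q² = 1 gives the fundamental solution (x₁, y₁) = (5, 1).
Step 2: Apply the recurrence (x_{n+1}, y_{n+1}) = (x₁x_n + 24y₁y_n, x₁y_n + y₁x_n) repeatedly.
  From (x_1, y_1) = (5, 1): x_2 = 5·5 + 24·1·1 = 49; y_2 = 5·1 + 1·5 = 10.
  From (x_2, y_2) = (49, 10): x_3 = 5·49 + 24·1·10 = 485; y_3 = 5·10 + 1·49 = 99.
  From (x_3, y_3) = (485, 99): x_4 = 5·485 + 24·1·99 = 4801; y_4 = 5·99 + 1·485 = 980.
Step 3: Verify x_4² - 24·y_4² = 23049601 - 23049600 = 1 (should be 1). ✓

(x_1, y_1) = (5, 1); (x_4, y_4) = (4801, 980).


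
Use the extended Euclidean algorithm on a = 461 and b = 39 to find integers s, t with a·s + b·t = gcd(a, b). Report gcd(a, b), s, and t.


Euclidean algorithm on (461, 39) — divide until remainder is 0:
  461 = 11 · 39 + 32
  39 = 1 · 32 + 7
  32 = 4 · 7 + 4
  7 = 1 · 4 + 3
  4 = 1 · 3 + 1
  3 = 3 · 1 + 0
gcd(461, 39) = 1.
Track Bezout coefficients alongside the remainders: start with r₀ = 461 = a·1 + b·0 (s = 1, t = 0) and r₁ = 39 = a·0 + b·1 (s = 0, t = 1); each new remainder r_{k+1} = r_{k-1} − q_k·r_k inherits s_{k+1} = s_{k-1} − q_k·s_k, t_{k+1} = t_{k-1} − q_k·t_k, so r_k = a·s_k + b·t_k at every step:
  q = 11: r = 32, s = 1 − 11·0 = 1, t = 0 − 11·1 = -11  (check: 461·1 + 39·(-11) = 32)
  q = 1: r = 7, s = 0 − 1·1 = -1, t = 1 − 1·(-11) = 12  (check: 461·(-1) + 39·12 = 7)
  q = 4: r = 4, s = 1 − 4·(-1) = 5, t = -11 − 4·12 = -59  (check: 461·5 + 39·(-59) = 4)
  q = 1: r = 3, s = -1 − 1·5 = -6, t = 12 − 1·(-59) = 71  (check: 461·(-6) + 39·71 = 3)
  q = 1: r = 1, s = 5 − 1·(-6) = 11, t = -59 − 1·71 = -130  (check: 461·11 + 39·(-130) = 1)
The row with r = 1 (the gcd) gives the Bezout coefficients s = 11, t = -130.
Result: 461 · (11) + 39 · (-130) = 1.

gcd(461, 39) = 1; s = 11, t = -130 (check: 461·11 + 39·(-130) = 1).


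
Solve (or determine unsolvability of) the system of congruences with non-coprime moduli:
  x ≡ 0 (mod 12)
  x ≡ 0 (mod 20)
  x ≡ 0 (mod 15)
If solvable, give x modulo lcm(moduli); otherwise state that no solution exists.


Moduli 12, 20, 15 are not pairwise coprime, so CRT works modulo lcm(m_i) when all pairwise compatibility conditions hold.
Pairwise compatibility: gcd(m_i, m_j) must divide a_i - a_j for every pair.
Merge one congruence at a time:
  Start: x ≡ 0 (mod 12).
  Combine with x ≡ 0 (mod 20): gcd(12, 20) = 4; 0 - 0 = 0, which IS divisible by 4, so compatible.
    Write x = 0 + 12·t and substitute into x ≡ 0 (mod 20): 12·t ≡ 0 − 0 = 0 (mod 20).
    Divide the congruence (and modulus) by g = 4: 3·t ≡ 0 (mod 5).
    The inverse of 3 mod 5 is 2 (since 3·2 = 6 = 1·5 + 1), so t ≡ 2·0 = 0 ≡ 0 (mod 5).
    Then x = 0 + 12·0 = 0, valid modulo lcm(12, 20) = 60: x ≡ 0 (mod 60).
  Combine with x ≡ 0 (mod 15): gcd(60, 15) = 15; 0 - 0 = 0, which IS divisible by 15, so compatible.
    Write x = 0 + 60·t and substitute into x ≡ 0 (mod 15): 60·t ≡ 0 − 0 = 0 (mod 15).
    Divide the congruence (and modulus) by g = 15: 4·t ≡ 0 (mod 1).
    Modulo 1 every t works; take t = 0.
    Then x = 0 + 60·0 = 0, valid modulo lcm(60, 15) = 60: x ≡ 0 (mod 60).
Verify: 0 mod 12 = 0, 0 mod 20 = 0, 0 mod 15 = 0.

x ≡ 0 (mod 60).


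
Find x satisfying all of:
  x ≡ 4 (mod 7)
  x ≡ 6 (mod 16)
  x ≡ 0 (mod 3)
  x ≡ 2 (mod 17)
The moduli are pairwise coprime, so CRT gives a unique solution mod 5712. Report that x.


Product of moduli M = 7 · 16 · 3 · 17 = 5712.
Merge one congruence at a time:
  Start: x ≡ 4 (mod 7).
  Combine with x ≡ 6 (mod 16); new modulus lcm = 112.
    Write x = 4 + 7·t and substitute into x ≡ 6 (mod 16): 7·t ≡ 6 − 4 = 2 (mod 16).
    The inverse of 7 mod 16 is 7 (since 7·7 = 49 = 3·16 + 1), so t ≡ 7·2 = 14 ≡ 14 (mod 16).
    Then x = 4 + 7·14 = 102, valid modulo lcm(7, 16) = 112: x ≡ 102 (mod 112).
  Combine with x ≡ 0 (mod 3); new modulus lcm = 336.
    Write x = 102 + 112·t and substitute into x ≡ 0 (mod 3): 112·t ≡ 0 − 102 = -102 (mod 3).
    Reduce coefficients mod 3: 1·t ≡ 0 (mod 3).
    So t ≡ 0 (mod 3).
    Then x = 102 + 112·0 = 102, valid modulo lcm(112, 3) = 336: x ≡ 102 (mod 336).
  Combine with x ≡ 2 (mod 17); new modulus lcm = 5712.
    Write x = 102 + 336·t and substitute into x ≡ 2 (mod 17): 336·t ≡ 2 − 102 = -100 (mod 17).
    Reduce coefficients mod 17: 13·t ≡ 2 (mod 17).
    The inverse of 13 mod 17 is 4 (since 13·4 = 52 = 3·17 + 1), so t ≡ 4·2 = 8 ≡ 8 (mod 17).
    Then x = 102 + 336·8 = 2790, valid modulo lcm(336, 17) = 5712: x ≡ 2790 (mod 5712).
Verify against each original: 2790 mod 7 = 4, 2790 mod 16 = 6, 2790 mod 3 = 0, 2790 mod 17 = 2.

x ≡ 2790 (mod 5712).


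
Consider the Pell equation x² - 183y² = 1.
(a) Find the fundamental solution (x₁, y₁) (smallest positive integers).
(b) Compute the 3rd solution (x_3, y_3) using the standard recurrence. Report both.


Step 1: Find the fundamental solution (x₁, y₁) of x² - 183y² = 1.
  Expand √183 as a continued fraction. a₀ = ⌊√183⌋ = 13; iterate m_{k+1} = d_k·a_k − m_k, d_{k+1} = (183 − m_{k+1}²)/d_k, a_{k+1} = ⌊(a₀ + m_{k+1})/d_{k+1}⌋ (starting m₀ = 0, d₀ = 1), with convergents p_k = a_k·p_{k-1} + p_{k-2}, q_k = a_k·q_{k-1} + q_{k-2} (p₋₁ = 1, q₋₁ = 0):
  k = 0: a₀ = 13; p₀/q₀ = 13/1; p₀² − 183·q₀² = 169 − 183 = -14.
  k = 1: m = 13, d = 14, a = ⌊(13 + 13)/14⌋ = 1; p/q = (1·13 + 1)/(1·1 + 0) = 14/1; p² − 183·q² = 196 − 183 = 13.
  k = 2: m = 1, d = 13, a = ⌊(13 + 1)/13⌋ = 1; p/q = (1·14 + 13)/(1·1 + 1) = 27/2; p² − 183·q² = 729 − 732 = -3.
  k = 3: m = 12, d = 3, a = ⌊(13 + 12)/3⌋ = 8; p/q = (8·27 + 14)/(8·2 + 1) = 230/17; p² − 183·q² = 52900 − 52887 = 13.
  k = 4: m = 12, d = 13, a = ⌊(13 + 12)/13⌋ = 1; p/q = (1·230 + 27)/(1·17 + 2) = 257/19; p² − 183·q² = 66049 − 66063 = -14.
  k = 5: m = 1, d = 14, a = ⌊(13 + 1)/14⌋ = 1; p/q = (1·257 + 230)/(1·19 + 17) = 487/36; p² − 183·q² = 237169 − 237168 = 1.
  The first convergent with p² − 183·q² = 1 gives the fundamental solution (x₁, y₁) = (487, 36).
Step 2: Apply the recurrence (x_{n+1}, y_{n+1}) = (x₁x_n + 183y₁y_n, x₁y_n + y₁x_n) repeatedly.
  From (x_1, y_1) = (487, 36): x_2 = 487·487 + 183·36·36 = 474337; y_2 = 487·36 + 36·487 = 35064.
  From (x_2, y_2) = (474337, 35064): x_3 = 487·474337 + 183·36·35064 = 462003751; y_3 = 487·35064 + 36·474337 = 34152300.
Step 3: Verify x_3² - 183·y_3² = 213447465938070001 - 213447465938070000 = 1 (should be 1). ✓

(x_1, y_1) = (487, 36); (x_3, y_3) = (462003751, 34152300).


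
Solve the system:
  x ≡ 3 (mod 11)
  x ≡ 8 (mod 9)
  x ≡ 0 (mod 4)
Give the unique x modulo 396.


Moduli 11, 9, 4 are pairwise coprime; by CRT there is a unique solution modulo M = 11 · 9 · 4 = 396.
Solve pairwise, accumulating the modulus:
  Start with x ≡ 3 (mod 11).
  Combine with x ≡ 8 (mod 9): since gcd(11, 9) = 1, we get a unique residue mod 99.
    Write x = 3 + 11·t and substitute into x ≡ 8 (mod 9): 11·t ≡ 8 − 3 = 5 (mod 9).
    Reduce coefficients mod 9: 2·t ≡ 5 (mod 9).
    The inverse of 2 mod 9 is 5 (since 2·5 = 10 = 1·9 + 1), so t ≡ 5·5 = 25 ≡ 7 (mod 9).
    Then x = 3 + 11·7 = 80, valid modulo lcm(11, 9) = 99: x ≡ 80 (mod 99).
  Combine with x ≡ 0 (mod 4): since gcd(99, 4) = 1, we get a unique residue mod 396.
    Write x = 80 + 99·t and substitute into x ≡ 0 (mod 4): 99·t ≡ 0 − 80 = -80 (mod 4).
    Reduce coefficients mod 4: 3·t ≡ 0 (mod 4).
    The inverse of 3 mod 4 is 3 (since 3·3 = 9 = 2·4 + 1), so t ≡ 3·0 = 0 ≡ 0 (mod 4).
    Then x = 80 + 99·0 = 80, valid modulo lcm(99, 4) = 396: x ≡ 80 (mod 396).
Verify: 80 mod 11 = 3 ✓, 80 mod 9 = 8 ✓, 80 mod 4 = 0 ✓.

x ≡ 80 (mod 396).


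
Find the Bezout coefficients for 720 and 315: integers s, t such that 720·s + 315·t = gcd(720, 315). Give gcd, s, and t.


Euclidean algorithm on (720, 315) — divide until remainder is 0:
  720 = 2 · 315 + 90
  315 = 3 · 90 + 45
  90 = 2 · 45 + 0
gcd(720, 315) = 45.
Track Bezout coefficients alongside the remainders: start with r₀ = 720 = a·1 + b·0 (s = 1, t = 0) and r₁ = 315 = a·0 + b·1 (s = 0, t = 1); each new remainder r_{k+1} = r_{k-1} − q_k·r_k inherits s_{k+1} = s_{k-1} − q_k·s_k, t_{k+1} = t_{k-1} − q_k·t_k, so r_k = a·s_k + b·t_k at every step:
  q = 2: r = 90, s = 1 − 2·0 = 1, t = 0 − 2·1 = -2  (check: 720·1 + 315·(-2) = 90)
  q = 3: r = 45, s = 0 − 3·1 = -3, t = 1 − 3·(-2) = 7  (check: 720·(-3) + 315·7 = 45)
The row with r = 45 (the gcd) gives the Bezout coefficients s = -3, t = 7.
Result: 720 · (-3) + 315 · (7) = 45.

gcd(720, 315) = 45; s = -3, t = 7 (check: 720·(-3) + 315·7 = 45).


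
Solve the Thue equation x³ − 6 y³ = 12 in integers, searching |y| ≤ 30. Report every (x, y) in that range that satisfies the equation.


The equation is x³ - 6y³ = 12. For fixed y, x³ = 6·y³ + 12, so a solution requires the RHS to be a perfect cube.
Strategy: iterate y from -30 to 30, compute RHS = 6·y³ + 12, and check whether it is a (positive or negative) perfect cube.
Check small values of y:
  y = 0: RHS = 12 is not a perfect cube.
  y = 1: RHS = 18 is not a perfect cube.
  y = -1: RHS = 6 is not a perfect cube.
  y = 2: RHS = 60 is not a perfect cube.
  y = -2: RHS = -36 is not a perfect cube.
  y = 3: RHS = 174 is not a perfect cube.
  y = -3: RHS = -150 is not a perfect cube.
Continuing the search up to |y| = 30 finds no solutions either.
No (x, y) in the scanned range satisfies the equation.

No integer solutions with |y| ≤ 30.


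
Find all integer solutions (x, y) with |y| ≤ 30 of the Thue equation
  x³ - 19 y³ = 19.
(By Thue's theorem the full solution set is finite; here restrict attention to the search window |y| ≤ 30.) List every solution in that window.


The equation is x³ - 19y³ = 19. For fixed y, x³ = 19·y³ + 19, so a solution requires the RHS to be a perfect cube.
Strategy: iterate y from -30 to 30, compute RHS = 19·y³ + 19, and check whether it is a (positive or negative) perfect cube.
Check small values of y:
  y = 0: RHS = 19 is not a perfect cube.
  y = 1: RHS = 38 is not a perfect cube.
  y = -1: RHS = 0 = (0)³ ⇒ x = 0 works.
  y = 2: RHS = 171 is not a perfect cube.
  y = -2: RHS = -133 is not a perfect cube.
  y = 3: RHS = 532 is not a perfect cube.
  y = -3: RHS = -494 is not a perfect cube.
Continuing the search up to |y| = 30 finds no further solutions beyond those listed.
Collected solutions: (0, -1).

Solutions (with |y| ≤ 30): (0, -1).


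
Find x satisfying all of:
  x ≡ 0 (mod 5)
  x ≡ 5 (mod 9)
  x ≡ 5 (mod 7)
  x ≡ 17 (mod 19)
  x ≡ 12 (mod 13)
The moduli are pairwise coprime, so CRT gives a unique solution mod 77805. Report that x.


Product of moduli M = 5 · 9 · 7 · 19 · 13 = 77805.
Merge one congruence at a time:
  Start: x ≡ 0 (mod 5).
  Combine with x ≡ 5 (mod 9); new modulus lcm = 45.
    Write x = 0 + 5·t and substitute into x ≡ 5 (mod 9): 5·t ≡ 5 − 0 = 5 (mod 9).
    The inverse of 5 mod 9 is 2 (since 5·2 = 10 = 1·9 + 1), so t ≡ 2·5 = 10 ≡ 1 (mod 9).
    Then x = 0 + 5·1 = 5, valid modulo lcm(5, 9) = 45: x ≡ 5 (mod 45).
  Combine with x ≡ 5 (mod 7); new modulus lcm = 315.
    Write x = 5 + 45·t and substitute into x ≡ 5 (mod 7): 45·t ≡ 5 − 5 = 0 (mod 7).
    Reduce coefficients mod 7: 3·t ≡ 0 (mod 7).
    The inverse of 3 mod 7 is 5 (since 3·5 = 15 = 2·7 + 1), so t ≡ 5·0 = 0 ≡ 0 (mod 7).
    Then x = 5 + 45·0 = 5, valid modulo lcm(45, 7) = 315: x ≡ 5 (mod 315).
  Combine with x ≡ 17 (mod 19); new modulus lcm = 5985.
    Write x = 5 + 315·t and substitute into x ≡ 17 (mod 19): 315·t ≡ 17 − 5 = 12 (mod 19).
    Reduce coefficients mod 19: 11·t ≡ 12 (mod 19).
    The inverse of 11 mod 19 is 7 (since 11·7 = 77 = 4·19 + 1), so t ≡ 7·12 = 84 ≡ 8 (mod 19).
    Then x = 5 + 315·8 = 2525, valid modulo lcm(315, 19) = 5985: x ≡ 2525 (mod 5985).
  Combine with x ≡ 12 (mod 13); new modulus lcm = 77805.
    Write x = 2525 + 5985·t and substitute into x ≡ 12 (mod 13): 5985·t ≡ 12 − 2525 = -2513 (mod 13).
    Reduce coefficients mod 13: 5·t ≡ 9 (mod 13).
    The inverse of 5 mod 13 is 8 (since 5·8 = 40 = 3·13 + 1), so t ≡ 8·9 = 72 ≡ 7 (mod 13).
    Then x = 2525 + 5985·7 = 44420, valid modulo lcm(5985, 13) = 77805: x ≡ 44420 (mod 77805).
Verify against each original: 44420 mod 5 = 0, 44420 mod 9 = 5, 44420 mod 7 = 5, 44420 mod 19 = 17, 44420 mod 13 = 12.

x ≡ 44420 (mod 77805).


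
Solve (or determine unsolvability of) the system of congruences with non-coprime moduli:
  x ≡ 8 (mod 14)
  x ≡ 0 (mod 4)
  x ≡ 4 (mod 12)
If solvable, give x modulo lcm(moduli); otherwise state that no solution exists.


Moduli 14, 4, 12 are not pairwise coprime, so CRT works modulo lcm(m_i) when all pairwise compatibility conditions hold.
Pairwise compatibility: gcd(m_i, m_j) must divide a_i - a_j for every pair.
Merge one congruence at a time:
  Start: x ≡ 8 (mod 14).
  Combine with x ≡ 0 (mod 4): gcd(14, 4) = 2; 0 - 8 = -8, which IS divisible by 2, so compatible.
    Write x = 8 + 14·t and substitute into x ≡ 0 (mod 4): 14·t ≡ 0 − 8 = -8 (mod 4).
    Divide the congruence (and modulus) by g = 2: 7·t ≡ -4 (mod 2).
    Reduce coefficients mod 2: 1·t ≡ 0 (mod 2).
    So t ≡ 0 (mod 2).
    Then x = 8 + 14·0 = 8, valid modulo lcm(14, 4) = 28: x ≡ 8 (mod 28).
  Combine with x ≡ 4 (mod 12): gcd(28, 12) = 4; 4 - 8 = -4, which IS divisible by 4, so compatible.
    Write x = 8 + 28·t and substitute into x ≡ 4 (mod 12): 28·t ≡ 4 − 8 = -4 (mod 12).
    Divide the congruence (and modulus) by g = 4: 7·t ≡ -1 (mod 3).
    Reduce coefficients mod 3: 1·t ≡ 2 (mod 3).
    So t ≡ 2 (mod 3).
    Then x = 8 + 28·2 = 64, valid modulo lcm(28, 12) = 84: x ≡ 64 (mod 84).
Verify: 64 mod 14 = 8, 64 mod 4 = 0, 64 mod 12 = 4.

x ≡ 64 (mod 84).


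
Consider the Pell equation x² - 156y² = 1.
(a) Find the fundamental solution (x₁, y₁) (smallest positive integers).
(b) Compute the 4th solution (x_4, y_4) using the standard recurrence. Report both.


Step 1: Find the fundamental solution (x₁, y₁) of x² - 156y² = 1.
  Expand √156 as a continued fraction. a₀ = ⌊√156⌋ = 12; iterate m_{k+1} = d_k·a_k − m_k, d_{k+1} = (156 − m_{k+1}²)/d_k, a_{k+1} = ⌊(a₀ + m_{k+1})/d_{k+1}⌋ (starting m₀ = 0, d₀ = 1), with convergents p_k = a_k·p_{k-1} + p_{k-2}, q_k = a_k·q_{k-1} + q_{k-2} (p₋₁ = 1, q₋₁ = 0):
  k = 0: a₀ = 12; p₀/q₀ = 12/1; p₀² − 156·q₀² = 144 − 156 = -12.
  k = 1: m = 12, d = 12, a = ⌊(12 + 12)/12⌋ = 2; p/q = (2·12 + 1)/(2·1 + 0) = 25/2; p² − 156·q² = 625 − 624 = 1.
  The first convergent with p² − 156·q² = 1 gives the fundamental solution (x₁, y₁) = (25, 2).
Step 2: Apply the recurrence (x_{n+1}, y_{n+1}) = (x₁x_n + 156y₁y_n, x₁y_n + y₁x_n) repeatedly.
  From (x_1, y_1) = (25, 2): x_2 = 25·25 + 156·2·2 = 1249; y_2 = 25·2 + 2·25 = 100.
  From (x_2, y_2) = (1249, 100): x_3 = 25·1249 + 156·2·100 = 62425; y_3 = 25·100 + 2·1249 = 4998.
  From (x_3, y_3) = (62425, 4998): x_4 = 25·62425 + 156·2·4998 = 3120001; y_4 = 25·4998 + 2·62425 = 249800.
Step 3: Verify x_4² - 156·y_4² = 9734406240001 - 9734406240000 = 1 (should be 1). ✓

(x_1, y_1) = (25, 2); (x_4, y_4) = (3120001, 249800).


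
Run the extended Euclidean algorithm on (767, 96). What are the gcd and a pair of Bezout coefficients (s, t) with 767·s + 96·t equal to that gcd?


Euclidean algorithm on (767, 96) — divide until remainder is 0:
  767 = 7 · 96 + 95
  96 = 1 · 95 + 1
  95 = 95 · 1 + 0
gcd(767, 96) = 1.
Track Bezout coefficients alongside the remainders: start with r₀ = 767 = a·1 + b·0 (s = 1, t = 0) and r₁ = 96 = a·0 + b·1 (s = 0, t = 1); each new remainder r_{k+1} = r_{k-1} − q_k·r_k inherits s_{k+1} = s_{k-1} − q_k·s_k, t_{k+1} = t_{k-1} − q_k·t_k, so r_k = a·s_k + b·t_k at every step:
  q = 7: r = 95, s = 1 − 7·0 = 1, t = 0 − 7·1 = -7  (check: 767·1 + 96·(-7) = 95)
  q = 1: r = 1, s = 0 − 1·1 = -1, t = 1 − 1·(-7) = 8  (check: 767·(-1) + 96·8 = 1)
The row with r = 1 (the gcd) gives the Bezout coefficients s = -1, t = 8.
Result: 767 · (-1) + 96 · (8) = 1.

gcd(767, 96) = 1; s = -1, t = 8 (check: 767·(-1) + 96·8 = 1).


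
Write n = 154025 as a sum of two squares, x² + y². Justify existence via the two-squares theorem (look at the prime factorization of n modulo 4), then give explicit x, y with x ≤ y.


Step 1: Factor n = 154025 = 5^2 · 61 · 101.
Step 2: Check the mod-4 condition on each prime factor: 5 ≡ 1 (mod 4), exponent 2; 61 ≡ 1 (mod 4), exponent 1; 101 ≡ 1 (mod 4), exponent 1.
All primes ≡ 3 (mod 4) appear to even exponent (or don't appear), so by the two-squares theorem n IS expressible as a sum of two squares.
Step 3: Build a representation. Group n = k² · m with k = 5 and m = 61 · 101 = 6161 (a product of primes ≡ 1 (mod 4)); a representation of m scales to one of n via (k·x)² + (k·y)² = k²(x² + y²). Each prime p ≡ 1 (mod 4) is itself a sum of two squares; find a² by testing p − a² for a perfect square:
  61: 61 − 1² = 60, 61 − 2² = 57, 61 − 3² = 52, 61 − 4² = 45, 61 − 5² = 36 = 6² ⇒ 61 = 5² + 6².
  101: 101 − 1² = 100 = 10² ⇒ 101 = 1² + 10².
  Combine using the Brahmagupta–Fibonacci identity (a² + b²)(c² + d²) = (ac − bd)² + (ad + bc)² = (ac + bd)² + (ad − bc)²:
  61 · 101 = 6161: from (5² + 6²)(1² + 10²), take (5·1 − 6·10, 5·10 + 6·1) = (5 − 60, 50 + 6) = (-55, 56); dropping signs (only squares matter) gives (55, 56); check 55² + 56² = 3025 + 3136 = 6161 ✓.
  Scale by k = 5: (5·55, 5·56) = (275, 280).
Step 4: Order so x ≤ y and verify: 275² + 280² = 75625 + 78400 = 154025 = n. ✓

n = 154025 = 275² + 280² (one valid representation with x ≤ y).


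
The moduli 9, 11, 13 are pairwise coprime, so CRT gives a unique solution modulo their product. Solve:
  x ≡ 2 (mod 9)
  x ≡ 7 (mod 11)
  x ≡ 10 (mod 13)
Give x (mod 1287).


Moduli 9, 11, 13 are pairwise coprime; by CRT there is a unique solution modulo M = 9 · 11 · 13 = 1287.
Solve pairwise, accumulating the modulus:
  Start with x ≡ 2 (mod 9).
  Combine with x ≡ 7 (mod 11): since gcd(9, 11) = 1, we get a unique residue mod 99.
    Write x = 2 + 9·t and substitute into x ≡ 7 (mod 11): 9·t ≡ 7 − 2 = 5 (mod 11).
    The inverse of 9 mod 11 is 5 (since 9·5 = 45 = 4·11 + 1), so t ≡ 5·5 = 25 ≡ 3 (mod 11).
    Then x = 2 + 9·3 = 29, valid modulo lcm(9, 11) = 99: x ≡ 29 (mod 99).
  Combine with x ≡ 10 (mod 13): since gcd(99, 13) = 1, we get a unique residue mod 1287.
    Write x = 29 + 99·t and substitute into x ≡ 10 (mod 13): 99·t ≡ 10 − 29 = -19 (mod 13).
    Reduce coefficients mod 13: 8·t ≡ 7 (mod 13).
    The inverse of 8 mod 13 is 5 (since 8·5 = 40 = 3·13 + 1), so t ≡ 5·7 = 35 ≡ 9 (mod 13).
    Then x = 29 + 99·9 = 920, valid modulo lcm(99, 13) = 1287: x ≡ 920 (mod 1287).
Verify: 920 mod 9 = 2 ✓, 920 mod 11 = 7 ✓, 920 mod 13 = 10 ✓.

x ≡ 920 (mod 1287).


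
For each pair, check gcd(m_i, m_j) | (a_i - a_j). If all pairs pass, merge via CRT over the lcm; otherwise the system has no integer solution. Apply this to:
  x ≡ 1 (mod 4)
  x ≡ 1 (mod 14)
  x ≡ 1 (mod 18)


Moduli 4, 14, 18 are not pairwise coprime, so CRT works modulo lcm(m_i) when all pairwise compatibility conditions hold.
Pairwise compatibility: gcd(m_i, m_j) must divide a_i - a_j for every pair.
Merge one congruence at a time:
  Start: x ≡ 1 (mod 4).
  Combine with x ≡ 1 (mod 14): gcd(4, 14) = 2; 1 - 1 = 0, which IS divisible by 2, so compatible.
    Write x = 1 + 4·t and substitute into x ≡ 1 (mod 14): 4·t ≡ 1 − 1 = 0 (mod 14).
    Divide the congruence (and modulus) by g = 2: 2·t ≡ 0 (mod 7).
    The inverse of 2 mod 7 is 4 (since 2·4 = 8 = 1·7 + 1), so t ≡ 4·0 = 0 ≡ 0 (mod 7).
    Then x = 1 + 4·0 = 1, valid modulo lcm(4, 14) = 28: x ≡ 1 (mod 28).
  Combine with x ≡ 1 (mod 18): gcd(28, 18) = 2; 1 - 1 = 0, which IS divisible by 2, so compatible.
    Write x = 1 + 28·t and substitute into x ≡ 1 (mod 18): 28·t ≡ 1 − 1 = 0 (mod 18).
    Divide the congruence (and modulus) by g = 2: 14·t ≡ 0 (mod 9).
    Reduce coefficients mod 9: 5·t ≡ 0 (mod 9).
    The inverse of 5 mod 9 is 2 (since 5·2 = 10 = 1·9 + 1), so t ≡ 2·0 = 0 ≡ 0 (mod 9).
    Then x = 1 + 28·0 = 1, valid modulo lcm(28, 18) = 252: x ≡ 1 (mod 252).
Verify: 1 mod 4 = 1, 1 mod 14 = 1, 1 mod 18 = 1.

x ≡ 1 (mod 252).


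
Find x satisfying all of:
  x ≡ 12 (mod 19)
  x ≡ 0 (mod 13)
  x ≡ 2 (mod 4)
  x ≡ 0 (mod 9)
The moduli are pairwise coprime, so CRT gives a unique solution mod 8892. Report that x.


Product of moduli M = 19 · 13 · 4 · 9 = 8892.
Merge one congruence at a time:
  Start: x ≡ 12 (mod 19).
  Combine with x ≡ 0 (mod 13); new modulus lcm = 247.
    Write x = 12 + 19·t and substitute into x ≡ 0 (mod 13): 19·t ≡ 0 − 12 = -12 (mod 13).
    Reduce coefficients mod 13: 6·t ≡ 1 (mod 13).
    The inverse of 6 mod 13 is 11 (since 6·11 = 66 = 5·13 + 1), so t ≡ 11·1 = 11 ≡ 11 (mod 13).
    Then x = 12 + 19·11 = 221, valid modulo lcm(19, 13) = 247: x ≡ 221 (mod 247).
  Combine with x ≡ 2 (mod 4); new modulus lcm = 988.
    Write x = 221 + 247·t and substitute into x ≡ 2 (mod 4): 247·t ≡ 2 − 221 = -219 (mod 4).
    Reduce coefficients mod 4: 3·t ≡ 1 (mod 4).
    The inverse of 3 mod 4 is 3 (since 3·3 = 9 = 2·4 + 1), so t ≡ 3·1 = 3 ≡ 3 (mod 4).
    Then x = 221 + 247·3 = 962, valid modulo lcm(247, 4) = 988: x ≡ 962 (mod 988).
  Combine with x ≡ 0 (mod 9); new modulus lcm = 8892.
    Write x = 962 + 988·t and substitute into x ≡ 0 (mod 9): 988·t ≡ 0 − 962 = -962 (mod 9).
    Reduce coefficients mod 9: 7·t ≡ 1 (mod 9).
    The inverse of 7 mod 9 is 4 (since 7·4 = 28 = 3·9 + 1), so t ≡ 4·1 = 4 ≡ 4 (mod 9).
    Then x = 962 + 988·4 = 4914, valid modulo lcm(988, 9) = 8892: x ≡ 4914 (mod 8892).
Verify against each original: 4914 mod 19 = 12, 4914 mod 13 = 0, 4914 mod 4 = 2, 4914 mod 9 = 0.

x ≡ 4914 (mod 8892).


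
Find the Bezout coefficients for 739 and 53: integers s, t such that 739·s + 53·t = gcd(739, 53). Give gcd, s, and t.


Euclidean algorithm on (739, 53) — divide until remainder is 0:
  739 = 13 · 53 + 50
  53 = 1 · 50 + 3
  50 = 16 · 3 + 2
  3 = 1 · 2 + 1
  2 = 2 · 1 + 0
gcd(739, 53) = 1.
Track Bezout coefficients alongside the remainders: start with r₀ = 739 = a·1 + b·0 (s = 1, t = 0) and r₁ = 53 = a·0 + b·1 (s = 0, t = 1); each new remainder r_{k+1} = r_{k-1} − q_k·r_k inherits s_{k+1} = s_{k-1} − q_k·s_k, t_{k+1} = t_{k-1} − q_k·t_k, so r_k = a·s_k + b·t_k at every step:
  q = 13: r = 50, s = 1 − 13·0 = 1, t = 0 − 13·1 = -13  (check: 739·1 + 53·(-13) = 50)
  q = 1: r = 3, s = 0 − 1·1 = -1, t = 1 − 1·(-13) = 14  (check: 739·(-1) + 53·14 = 3)
  q = 16: r = 2, s = 1 − 16·(-1) = 17, t = -13 − 16·14 = -237  (check: 739·17 + 53·(-237) = 2)
  q = 1: r = 1, s = -1 − 1·17 = -18, t = 14 − 1·(-237) = 251  (check: 739·(-18) + 53·251 = 1)
The row with r = 1 (the gcd) gives the Bezout coefficients s = -18, t = 251.
Result: 739 · (-18) + 53 · (251) = 1.

gcd(739, 53) = 1; s = -18, t = 251 (check: 739·(-18) + 53·251 = 1).
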